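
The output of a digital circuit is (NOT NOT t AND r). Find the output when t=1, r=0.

Substituting: (NOT NOT 1 AND 0)
= 0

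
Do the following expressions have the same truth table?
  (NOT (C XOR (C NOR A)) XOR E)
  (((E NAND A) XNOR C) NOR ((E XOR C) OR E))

No. Counterexample: with C=0, E=0, A=0, Expression 1 = 0 but Expression 2 = 1.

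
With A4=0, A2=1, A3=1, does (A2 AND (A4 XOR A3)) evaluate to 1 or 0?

Substituting: (1 AND (0 XOR 1))
= 1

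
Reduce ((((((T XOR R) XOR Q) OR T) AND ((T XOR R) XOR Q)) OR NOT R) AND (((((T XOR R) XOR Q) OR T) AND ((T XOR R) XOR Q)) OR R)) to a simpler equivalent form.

By distribution ((E OR v) AND (E OR NOT v) = E) then absorption (E AND (E OR v) = E):
= ((T XOR R) XOR Q)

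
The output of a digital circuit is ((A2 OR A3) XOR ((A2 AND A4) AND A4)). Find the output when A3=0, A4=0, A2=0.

Substituting: ((0 OR 0) XOR ((0 AND 0) AND 0))
= 0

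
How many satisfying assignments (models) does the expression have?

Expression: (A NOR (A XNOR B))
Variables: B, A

Satisfying assignments: (1,0)
Count: 1 out of 4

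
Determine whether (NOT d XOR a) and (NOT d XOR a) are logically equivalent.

Yes, they are equivalent — the two output columns agree on all 4 assignments:
d | a | Expression 1 | Expression 2
-----------------------------------
0 | 0 | 1 | 1
0 | 1 | 0 | 0
1 | 0 | 0 | 0
1 | 1 | 1 | 1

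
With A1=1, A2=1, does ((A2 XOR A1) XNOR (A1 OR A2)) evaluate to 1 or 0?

Substituting: ((1 XOR 1) XNOR (1 OR 1))
= 0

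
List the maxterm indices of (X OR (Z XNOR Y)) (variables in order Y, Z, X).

ΠM(2, 4) = (Y OR NOT Z OR X) AND (NOT Y OR Z OR X)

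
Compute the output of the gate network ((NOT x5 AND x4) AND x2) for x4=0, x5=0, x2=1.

Substituting: ((NOT 0 AND 0) AND 1)
= 0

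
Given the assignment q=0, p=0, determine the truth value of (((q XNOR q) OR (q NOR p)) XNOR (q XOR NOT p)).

Substituting: (((0 XNOR 0) OR (0 NOR 0)) XNOR (0 XOR NOT 0))
= 1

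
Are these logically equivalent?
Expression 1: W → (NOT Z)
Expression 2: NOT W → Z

No, Inverse is not equivalent to original (counterexample: W=0, Z=0)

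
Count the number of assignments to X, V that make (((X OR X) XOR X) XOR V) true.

Satisfying assignments: (0,1), (1,1)
Count: 2 out of 4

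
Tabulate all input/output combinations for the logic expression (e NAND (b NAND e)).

b | e | Output
--------------
0 | 0 | 1
0 | 1 | 0
1 | 0 | 1
1 | 1 | 1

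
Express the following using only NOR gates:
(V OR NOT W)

((V NOR (W NOR W)) NOR (V NOR (W NOR W)))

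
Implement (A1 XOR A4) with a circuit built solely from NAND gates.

((A1 NAND (A1 NAND A4)) NAND (A4 NAND (A1 NAND A4)))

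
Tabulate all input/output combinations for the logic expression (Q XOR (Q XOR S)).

Q | S | Output
--------------
0 | 0 | 0
0 | 1 | 1
1 | 0 | 0
1 | 1 | 1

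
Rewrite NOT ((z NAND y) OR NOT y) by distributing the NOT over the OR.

NOT (z NAND y) AND y
De Morgan's: NOT(OR of terms) = AND of negations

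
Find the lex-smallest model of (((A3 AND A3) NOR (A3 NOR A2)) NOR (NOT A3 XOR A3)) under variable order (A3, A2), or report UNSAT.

UNSATISFIABLE - no assignment makes this expression true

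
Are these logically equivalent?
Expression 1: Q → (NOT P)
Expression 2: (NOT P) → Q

No, Converse is not equivalent to original (counterexample: S=0, P=0, Q=0)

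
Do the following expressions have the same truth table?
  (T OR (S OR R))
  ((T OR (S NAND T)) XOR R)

No. Counterexample: with T=0, R=0, S=0, Expression 1 = 0 but Expression 2 = 1.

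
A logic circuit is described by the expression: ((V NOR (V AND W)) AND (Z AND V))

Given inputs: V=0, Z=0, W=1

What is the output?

Substituting: ((0 NOR (0 AND 1)) AND (0 AND 0))
= 0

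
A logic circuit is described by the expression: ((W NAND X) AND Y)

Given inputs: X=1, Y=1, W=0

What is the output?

Substituting: ((0 NAND 1) AND 1)
= 1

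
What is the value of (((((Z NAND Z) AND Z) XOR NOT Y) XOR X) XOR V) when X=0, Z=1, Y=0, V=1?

Substituting: (((((1 NAND 1) AND 1) XOR NOT 0) XOR 0) XOR 1)
= 0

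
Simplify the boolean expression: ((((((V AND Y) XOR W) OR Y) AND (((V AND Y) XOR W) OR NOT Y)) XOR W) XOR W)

By XOR self-cancellation ((E XOR v) XOR v = E) then distribution ((E OR v) AND (E OR NOT v) = E):
= ((V AND Y) XOR W)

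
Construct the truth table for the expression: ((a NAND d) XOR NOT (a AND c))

c | d | a | Output
------------------
0 | 0 | 0 | 0
0 | 0 | 1 | 0
0 | 1 | 0 | 0
0 | 1 | 1 | 1
1 | 0 | 0 | 0
1 | 0 | 1 | 1
1 | 1 | 0 | 0
1 | 1 | 1 | 0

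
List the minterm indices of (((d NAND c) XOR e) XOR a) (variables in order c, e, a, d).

Σm(0, 1, 6, 7, 8, 11, 13, 14) = (NOT c AND NOT e AND NOT a AND NOT d) OR (NOT c AND NOT e AND NOT a AND d) OR (NOT c AND e AND a AND NOT d) OR (NOT c AND e AND a AND d) OR (c AND NOT e AND NOT a AND NOT d) OR (c AND NOT e AND a AND d) OR (c AND e AND NOT a AND d) OR (c AND e AND a AND NOT d)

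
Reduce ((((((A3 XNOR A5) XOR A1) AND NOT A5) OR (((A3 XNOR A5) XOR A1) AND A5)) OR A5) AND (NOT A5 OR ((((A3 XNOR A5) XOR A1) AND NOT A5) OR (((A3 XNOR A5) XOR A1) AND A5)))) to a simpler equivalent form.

By distribution ((E OR v) AND (E OR NOT v) = E) then distribution ((E AND v) OR (E AND NOT v) = E):
= ((A3 XNOR A5) XOR A1)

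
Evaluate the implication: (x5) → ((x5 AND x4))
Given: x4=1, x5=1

Antecedent (x5) = 1; consequent ((x5 AND x4)) = 1.
1 → 1 = 1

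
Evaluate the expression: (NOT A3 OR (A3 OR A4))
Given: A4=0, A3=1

Substituting: (NOT 1 OR (1 OR 0))
= 1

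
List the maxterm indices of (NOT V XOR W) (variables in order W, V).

ΠM(1, 2) = (W OR NOT V) AND (NOT W OR V)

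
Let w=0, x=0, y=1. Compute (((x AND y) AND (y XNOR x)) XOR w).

Substituting: (((0 AND 1) AND (1 XNOR 0)) XOR 0)
= 0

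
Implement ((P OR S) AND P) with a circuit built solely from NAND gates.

((((P NAND P) NAND (S NAND S)) NAND P) NAND (((P NAND P) NAND (S NAND S)) NAND P))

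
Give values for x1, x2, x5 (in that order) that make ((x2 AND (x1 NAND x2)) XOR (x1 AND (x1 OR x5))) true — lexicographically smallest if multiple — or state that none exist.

x1=0, x2=1, x5=0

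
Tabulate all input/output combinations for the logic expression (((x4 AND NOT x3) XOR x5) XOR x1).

x5 | x1 | x4 | x3 | Output
--------------------------
0 | 0 | 0 | 0 | 0
0 | 0 | 0 | 1 | 0
0 | 0 | 1 | 0 | 1
0 | 0 | 1 | 1 | 0
0 | 1 | 0 | 0 | 1
0 | 1 | 0 | 1 | 1
0 | 1 | 1 | 0 | 0
0 | 1 | 1 | 1 | 1
1 | 0 | 0 | 0 | 1
1 | 0 | 0 | 1 | 1
1 | 0 | 1 | 0 | 0
1 | 0 | 1 | 1 | 1
1 | 1 | 0 | 0 | 0
1 | 1 | 0 | 1 | 0
1 | 1 | 1 | 0 | 1
1 | 1 | 1 | 1 | 0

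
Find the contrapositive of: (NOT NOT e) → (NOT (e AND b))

Contrapositive: (e AND b) → NOT e
Note: A statement and its contrapositive are logically equivalent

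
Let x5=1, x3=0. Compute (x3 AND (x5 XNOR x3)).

Substituting: (0 AND (1 XNOR 0))
= 0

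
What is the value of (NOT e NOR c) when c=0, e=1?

Substituting: (NOT 1 NOR 0)
= 1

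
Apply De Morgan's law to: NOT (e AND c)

NOT e OR NOT c
De Morgan's: NOT(AND of terms) = OR of negations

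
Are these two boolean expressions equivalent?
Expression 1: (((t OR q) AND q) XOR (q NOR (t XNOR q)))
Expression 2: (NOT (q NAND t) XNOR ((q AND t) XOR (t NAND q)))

No. Counterexample: with q=0, t=1, Expression 1 = 1 but Expression 2 = 0.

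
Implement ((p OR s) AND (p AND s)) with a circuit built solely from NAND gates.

((((p NAND p) NAND (s NAND s)) NAND ((p NAND s) NAND (p NAND s))) NAND (((p NAND p) NAND (s NAND s)) NAND ((p NAND s) NAND (p NAND s))))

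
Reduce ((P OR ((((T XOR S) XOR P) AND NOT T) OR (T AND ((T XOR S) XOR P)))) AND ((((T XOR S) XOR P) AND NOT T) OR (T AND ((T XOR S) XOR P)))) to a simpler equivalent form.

By absorption (E AND (E OR v) = E) then distribution ((E AND v) OR (E AND NOT v) = E):
= ((T XOR S) XOR P)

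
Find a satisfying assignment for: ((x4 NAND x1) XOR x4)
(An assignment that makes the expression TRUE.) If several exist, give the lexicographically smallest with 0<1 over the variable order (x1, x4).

x1=0, x4=0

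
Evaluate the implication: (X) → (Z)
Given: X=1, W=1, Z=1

Antecedent (X) = 1; consequent (Z) = 1.
1 → 1 = 1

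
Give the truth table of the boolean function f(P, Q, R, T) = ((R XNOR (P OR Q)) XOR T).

P | Q | R | T | Output
----------------------
0 | 0 | 0 | 0 | 1
0 | 0 | 0 | 1 | 0
0 | 0 | 1 | 0 | 0
0 | 0 | 1 | 1 | 1
0 | 1 | 0 | 0 | 0
0 | 1 | 0 | 1 | 1
0 | 1 | 1 | 0 | 1
0 | 1 | 1 | 1 | 0
1 | 0 | 0 | 0 | 0
1 | 0 | 0 | 1 | 1
1 | 0 | 1 | 0 | 1
1 | 0 | 1 | 1 | 0
1 | 1 | 0 | 0 | 0
1 | 1 | 0 | 1 | 1
1 | 1 | 1 | 0 | 1
1 | 1 | 1 | 1 | 0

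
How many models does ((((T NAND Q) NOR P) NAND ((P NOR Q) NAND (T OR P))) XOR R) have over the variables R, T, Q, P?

Satisfying assignments: (0,0,0,0), (0,0,0,1), (0,0,1,0), (0,0,1,1), (0,1,0,0), (0,1,0,1), (0,1,1,1), (1,1,1,0)
Count: 8 out of 16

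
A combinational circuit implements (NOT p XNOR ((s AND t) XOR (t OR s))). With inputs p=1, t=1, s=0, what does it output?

Substituting: (NOT 1 XNOR ((0 AND 1) XOR (1 OR 0)))
= 0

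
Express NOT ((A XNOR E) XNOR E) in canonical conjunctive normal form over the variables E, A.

(E OR NOT A) AND (NOT E OR NOT A)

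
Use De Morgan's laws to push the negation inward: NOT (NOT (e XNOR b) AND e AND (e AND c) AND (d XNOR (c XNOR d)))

(e XNOR b) OR NOT e OR NOT (e AND c) OR NOT (d XNOR (c XNOR d))
De Morgan's: NOT(AND of terms) = OR of negations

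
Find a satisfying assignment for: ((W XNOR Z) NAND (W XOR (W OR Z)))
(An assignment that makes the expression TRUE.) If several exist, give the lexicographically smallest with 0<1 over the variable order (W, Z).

W=0, Z=0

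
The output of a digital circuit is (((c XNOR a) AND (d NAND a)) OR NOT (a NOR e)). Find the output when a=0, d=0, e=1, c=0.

Substituting: (((0 XNOR 0) AND (0 NAND 0)) OR NOT (0 NOR 1))
= 1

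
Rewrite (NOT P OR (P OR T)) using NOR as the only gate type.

(((P NOR P) NOR ((P NOR T) NOR (P NOR T))) NOR ((P NOR P) NOR ((P NOR T) NOR (P NOR T))))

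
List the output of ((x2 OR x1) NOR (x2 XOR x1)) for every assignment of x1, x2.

x1 | x2 | Output
----------------
0 | 0 | 1
0 | 1 | 0
1 | 0 | 0
1 | 1 | 0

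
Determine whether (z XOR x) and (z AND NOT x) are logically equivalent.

No. Counterexample: with x=1, z=0, Expression 1 = 1 but Expression 2 = 0.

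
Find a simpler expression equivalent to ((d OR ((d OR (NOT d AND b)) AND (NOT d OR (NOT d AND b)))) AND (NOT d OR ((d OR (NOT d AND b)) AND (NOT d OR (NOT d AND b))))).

By distribution ((E OR v) AND (E OR NOT v) = E) then distribution ((E OR v) AND (E OR NOT v) = E):
= (NOT d AND b)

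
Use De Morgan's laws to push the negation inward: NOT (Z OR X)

NOT Z AND NOT X
De Morgan's: NOT(OR of terms) = AND of negations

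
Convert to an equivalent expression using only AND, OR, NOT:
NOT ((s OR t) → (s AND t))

(s OR t) AND NOT (s AND t)
(Negated implication: NOT(A → B) = A AND NOT B)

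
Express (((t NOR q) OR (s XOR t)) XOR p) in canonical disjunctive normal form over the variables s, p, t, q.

(NOT s AND NOT p AND NOT t AND NOT q) OR (NOT s AND NOT p AND t AND NOT q) OR (NOT s AND NOT p AND t AND q) OR (NOT s AND p AND NOT t AND q) OR (s AND NOT p AND NOT t AND NOT q) OR (s AND NOT p AND NOT t AND q) OR (s AND p AND t AND NOT q) OR (s AND p AND t AND q)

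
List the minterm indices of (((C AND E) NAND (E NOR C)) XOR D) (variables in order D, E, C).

Σm(0, 1, 2, 3) = (NOT D AND NOT E AND NOT C) OR (NOT D AND NOT E AND C) OR (NOT D AND E AND NOT C) OR (NOT D AND E AND C)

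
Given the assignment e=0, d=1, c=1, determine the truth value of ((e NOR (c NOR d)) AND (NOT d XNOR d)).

Substituting: ((0 NOR (1 NOR 1)) AND (NOT 1 XNOR 1))
= 0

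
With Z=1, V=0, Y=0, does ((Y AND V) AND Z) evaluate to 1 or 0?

Substituting: ((0 AND 0) AND 1)
= 0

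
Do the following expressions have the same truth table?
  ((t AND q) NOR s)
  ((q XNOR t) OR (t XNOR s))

No. Counterexample: with q=0, t=0, s=1, Expression 1 = 0 but Expression 2 = 1.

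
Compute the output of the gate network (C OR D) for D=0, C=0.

Substituting: (0 OR 0)
= 0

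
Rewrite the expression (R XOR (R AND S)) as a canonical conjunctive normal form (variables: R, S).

(R OR S) AND (R OR NOT S) AND (NOT R OR NOT S)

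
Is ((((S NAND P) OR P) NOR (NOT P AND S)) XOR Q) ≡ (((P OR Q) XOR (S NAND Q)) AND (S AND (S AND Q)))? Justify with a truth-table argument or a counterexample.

No. Counterexample: with Q=1, S=0, P=0, Expression 1 = 1 but Expression 2 = 0.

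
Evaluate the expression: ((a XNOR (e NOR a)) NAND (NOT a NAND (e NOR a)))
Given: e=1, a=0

Substituting: ((0 XNOR (1 NOR 0)) NAND (NOT 0 NAND (1 NOR 0)))
= 0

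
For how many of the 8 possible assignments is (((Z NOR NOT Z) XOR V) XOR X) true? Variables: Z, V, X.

Satisfying assignments: (0,0,1), (0,1,0), (1,0,1), (1,1,0)
Count: 4 out of 8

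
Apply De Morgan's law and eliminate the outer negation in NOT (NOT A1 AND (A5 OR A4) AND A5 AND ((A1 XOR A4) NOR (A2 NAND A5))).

A1 OR NOT (A5 OR A4) OR NOT A5 OR NOT ((A1 XOR A4) NOR (A2 NAND A5))
De Morgan's: NOT(AND of terms) = OR of negations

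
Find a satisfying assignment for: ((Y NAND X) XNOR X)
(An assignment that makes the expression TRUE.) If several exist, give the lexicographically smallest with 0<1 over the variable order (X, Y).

X=1, Y=0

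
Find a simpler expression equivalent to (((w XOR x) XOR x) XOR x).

By XOR self-cancellation ((E XOR v) XOR v = E):
= (w XOR x)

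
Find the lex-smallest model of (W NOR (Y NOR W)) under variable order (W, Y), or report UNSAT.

W=0, Y=1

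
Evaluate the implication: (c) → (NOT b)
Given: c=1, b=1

Antecedent (c) = 1; consequent (NOT b) = 0.
1 → 0 = 0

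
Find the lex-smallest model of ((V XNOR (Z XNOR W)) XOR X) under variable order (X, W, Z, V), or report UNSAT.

X=0, W=0, Z=0, V=1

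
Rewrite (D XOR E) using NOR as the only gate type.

((((D NOR E) NOR (D NOR E)) NOR ((D NOR E) NOR (D NOR E))) NOR ((((D NOR D) NOR (E NOR E)) NOR ((D NOR D) NOR (E NOR E))) NOR (((D NOR D) NOR (E NOR E)) NOR ((D NOR D) NOR (E NOR E)))))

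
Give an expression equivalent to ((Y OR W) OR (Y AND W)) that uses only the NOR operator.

((((Y NOR W) NOR (Y NOR W)) NOR ((Y NOR Y) NOR (W NOR W))) NOR (((Y NOR W) NOR (Y NOR W)) NOR ((Y NOR Y) NOR (W NOR W))))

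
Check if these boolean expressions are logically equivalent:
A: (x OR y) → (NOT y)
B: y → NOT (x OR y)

Yes, Contrapositive is always equivalent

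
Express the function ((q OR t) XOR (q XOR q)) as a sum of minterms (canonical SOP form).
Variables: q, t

Σm(1, 2, 3) = (NOT q AND t) OR (q AND NOT t) OR (q AND t)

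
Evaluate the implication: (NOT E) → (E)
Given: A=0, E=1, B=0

Antecedent (NOT E) = 0; consequent (E) = 1.
0 → 1 = 1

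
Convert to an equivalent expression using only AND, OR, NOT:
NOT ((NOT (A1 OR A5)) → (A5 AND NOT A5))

(NOT (A1 OR A5)) AND NOT (A5 AND NOT A5)
(Negated implication: NOT(A → B) = A AND NOT B)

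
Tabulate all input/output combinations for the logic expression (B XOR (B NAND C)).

C | B | Output
--------------
0 | 0 | 1
0 | 1 | 0
1 | 0 | 1
1 | 1 | 1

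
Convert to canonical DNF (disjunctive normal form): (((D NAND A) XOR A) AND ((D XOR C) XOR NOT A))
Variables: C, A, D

(NOT C AND NOT A AND NOT D) OR (NOT C AND A AND D) OR (C AND NOT A AND D)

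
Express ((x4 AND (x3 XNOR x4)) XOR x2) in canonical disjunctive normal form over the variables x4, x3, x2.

(NOT x4 AND NOT x3 AND x2) OR (NOT x4 AND x3 AND x2) OR (x4 AND NOT x3 AND x2) OR (x4 AND x3 AND NOT x2)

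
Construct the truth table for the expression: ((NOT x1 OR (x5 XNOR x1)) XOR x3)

x1 | x5 | x3 | Output
---------------------
0 | 0 | 0 | 1
0 | 0 | 1 | 0
0 | 1 | 0 | 1
0 | 1 | 1 | 0
1 | 0 | 0 | 0
1 | 0 | 1 | 1
1 | 1 | 0 | 1
1 | 1 | 1 | 0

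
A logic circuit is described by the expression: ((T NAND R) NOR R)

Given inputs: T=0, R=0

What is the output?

Substituting: ((0 NAND 0) NOR 0)
= 0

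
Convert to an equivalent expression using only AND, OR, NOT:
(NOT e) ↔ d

((NOT e) AND d) OR (e AND NOT d)
(Biconditional = both true or both false)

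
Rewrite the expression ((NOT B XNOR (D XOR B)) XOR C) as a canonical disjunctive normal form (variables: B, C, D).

(NOT B AND NOT C AND D) OR (NOT B AND C AND NOT D) OR (B AND NOT C AND D) OR (B AND C AND NOT D)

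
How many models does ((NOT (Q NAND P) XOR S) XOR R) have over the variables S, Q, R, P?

Satisfying assignments: (0,0,1,0), (0,0,1,1), (0,1,0,1), (0,1,1,0), (1,0,0,0), (1,0,0,1), (1,1,0,0), (1,1,1,1)
Count: 8 out of 16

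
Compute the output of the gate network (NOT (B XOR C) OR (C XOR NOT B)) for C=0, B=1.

Substituting: (NOT (1 XOR 0) OR (0 XOR NOT 1))
= 0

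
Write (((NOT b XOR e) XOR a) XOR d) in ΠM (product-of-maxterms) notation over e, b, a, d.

ΠM(1, 2, 4, 7, 8, 11, 13, 14) = (e OR b OR a OR NOT d) AND (e OR b OR NOT a OR d) AND (e OR NOT b OR a OR d) AND (e OR NOT b OR NOT a OR NOT d) AND (NOT e OR b OR a OR d) AND (NOT e OR b OR NOT a OR NOT d) AND (NOT e OR NOT b OR a OR NOT d) AND (NOT e OR NOT b OR NOT a OR d)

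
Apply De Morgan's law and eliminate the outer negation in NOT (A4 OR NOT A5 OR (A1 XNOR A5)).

NOT A4 AND A5 AND NOT (A1 XNOR A5)
De Morgan's: NOT(OR of terms) = AND of negations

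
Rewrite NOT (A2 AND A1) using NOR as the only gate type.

(((A2 NOR A2) NOR (A1 NOR A1)) NOR ((A2 NOR A2) NOR (A1 NOR A1)))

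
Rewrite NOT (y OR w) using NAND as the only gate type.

(((y NAND y) NAND (w NAND w)) NAND ((y NAND y) NAND (w NAND w)))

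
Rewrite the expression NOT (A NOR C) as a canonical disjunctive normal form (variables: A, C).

(NOT A AND C) OR (A AND NOT C) OR (A AND C)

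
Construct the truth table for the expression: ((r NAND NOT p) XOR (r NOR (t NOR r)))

p | r | t | Output
------------------
0 | 0 | 0 | 1
0 | 0 | 1 | 0
0 | 1 | 0 | 0
0 | 1 | 1 | 0
1 | 0 | 0 | 1
1 | 0 | 1 | 0
1 | 1 | 0 | 1
1 | 1 | 1 | 1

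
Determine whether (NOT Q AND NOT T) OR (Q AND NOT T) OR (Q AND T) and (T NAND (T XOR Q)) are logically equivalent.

Yes, they are equivalent — the two output columns agree on all 4 assignments:
Q | T | Expression 1 | Expression 2
-----------------------------------
0 | 0 | 1 | 1
0 | 1 | 0 | 0
1 | 0 | 1 | 1
1 | 1 | 1 | 1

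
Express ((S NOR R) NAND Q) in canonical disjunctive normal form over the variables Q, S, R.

(NOT Q AND NOT S AND NOT R) OR (NOT Q AND NOT S AND R) OR (NOT Q AND S AND NOT R) OR (NOT Q AND S AND R) OR (Q AND NOT S AND R) OR (Q AND S AND NOT R) OR (Q AND S AND R)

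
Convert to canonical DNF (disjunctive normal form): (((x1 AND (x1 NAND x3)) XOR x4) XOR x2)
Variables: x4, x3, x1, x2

(NOT x4 AND NOT x3 AND NOT x1 AND x2) OR (NOT x4 AND NOT x3 AND x1 AND NOT x2) OR (NOT x4 AND x3 AND NOT x1 AND x2) OR (NOT x4 AND x3 AND x1 AND x2) OR (x4 AND NOT x3 AND NOT x1 AND NOT x2) OR (x4 AND NOT x3 AND x1 AND x2) OR (x4 AND x3 AND NOT x1 AND NOT x2) OR (x4 AND x3 AND x1 AND NOT x2)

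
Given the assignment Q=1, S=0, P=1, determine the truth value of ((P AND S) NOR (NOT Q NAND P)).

Substituting: ((1 AND 0) NOR (NOT 1 NAND 1))
= 0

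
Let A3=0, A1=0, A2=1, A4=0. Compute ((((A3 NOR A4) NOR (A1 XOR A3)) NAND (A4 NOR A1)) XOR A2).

Substituting: ((((0 NOR 0) NOR (0 XOR 0)) NAND (0 NOR 0)) XOR 1)
= 0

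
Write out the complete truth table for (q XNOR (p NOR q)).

p | q | Output
--------------
0 | 0 | 0
0 | 1 | 0
1 | 0 | 1
1 | 1 | 0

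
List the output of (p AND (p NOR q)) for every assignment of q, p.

q | p | Output
--------------
0 | 0 | 0
0 | 1 | 0
1 | 0 | 0
1 | 1 | 0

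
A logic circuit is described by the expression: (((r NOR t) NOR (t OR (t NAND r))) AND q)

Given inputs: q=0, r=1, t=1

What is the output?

Substituting: (((1 NOR 1) NOR (1 OR (1 NAND 1))) AND 0)
= 0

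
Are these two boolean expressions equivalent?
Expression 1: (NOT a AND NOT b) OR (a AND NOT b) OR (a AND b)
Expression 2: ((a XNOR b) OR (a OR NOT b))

Yes, they are equivalent — the two output columns agree on all 4 assignments:
a | b | Expression 1 | Expression 2
-----------------------------------
0 | 0 | 1 | 1
0 | 1 | 0 | 0
1 | 0 | 1 | 1
1 | 1 | 1 | 1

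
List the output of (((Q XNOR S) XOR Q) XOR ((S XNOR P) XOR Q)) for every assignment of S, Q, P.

S | Q | P | Output
------------------
0 | 0 | 0 | 0
0 | 0 | 1 | 1
0 | 1 | 0 | 1
0 | 1 | 1 | 0
1 | 0 | 0 | 0
1 | 0 | 1 | 1
1 | 1 | 0 | 1
1 | 1 | 1 | 0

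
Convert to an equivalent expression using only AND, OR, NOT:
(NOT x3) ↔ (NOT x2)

((NOT x3) AND (NOT x2)) OR (x3 AND x2)
(Biconditional = both true or both false)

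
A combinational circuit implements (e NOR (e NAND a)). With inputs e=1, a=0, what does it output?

Substituting: (1 NOR (1 NAND 0))
= 0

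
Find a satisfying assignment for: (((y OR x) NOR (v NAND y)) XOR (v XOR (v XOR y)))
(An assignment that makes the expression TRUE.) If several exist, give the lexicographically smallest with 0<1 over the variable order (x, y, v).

x=0, y=1, v=0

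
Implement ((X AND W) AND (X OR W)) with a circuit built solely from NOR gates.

((((X NOR X) NOR (W NOR W)) NOR ((X NOR X) NOR (W NOR W))) NOR (((X NOR W) NOR (X NOR W)) NOR ((X NOR W) NOR (X NOR W))))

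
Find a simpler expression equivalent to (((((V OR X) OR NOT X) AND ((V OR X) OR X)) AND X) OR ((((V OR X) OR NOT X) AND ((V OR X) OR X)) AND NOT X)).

By distribution ((E AND v) OR (E AND NOT v) = E) then distribution ((E OR v) AND (E OR NOT v) = E):
= (V OR X)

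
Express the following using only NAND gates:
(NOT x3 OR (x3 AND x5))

(((x3 NAND x3) NAND (x3 NAND x3)) NAND (((x3 NAND x5) NAND (x3 NAND x5)) NAND ((x3 NAND x5) NAND (x3 NAND x5))))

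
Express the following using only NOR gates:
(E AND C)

((E NOR E) NOR (C NOR C))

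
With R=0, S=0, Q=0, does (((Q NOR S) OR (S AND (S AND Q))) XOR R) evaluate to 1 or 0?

Substituting: (((0 NOR 0) OR (0 AND (0 AND 0))) XOR 0)
= 1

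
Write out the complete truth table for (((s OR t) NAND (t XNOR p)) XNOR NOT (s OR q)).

s | t | p | q | Output
----------------------
0 | 0 | 0 | 0 | 1
0 | 0 | 0 | 1 | 0
0 | 0 | 1 | 0 | 1
0 | 0 | 1 | 1 | 0
0 | 1 | 0 | 0 | 1
0 | 1 | 0 | 1 | 0
0 | 1 | 1 | 0 | 0
0 | 1 | 1 | 1 | 1
1 | 0 | 0 | 0 | 1
1 | 0 | 0 | 1 | 1
1 | 0 | 1 | 0 | 0
1 | 0 | 1 | 1 | 0
1 | 1 | 0 | 0 | 0
1 | 1 | 0 | 1 | 0
1 | 1 | 1 | 0 | 1
1 | 1 | 1 | 1 | 1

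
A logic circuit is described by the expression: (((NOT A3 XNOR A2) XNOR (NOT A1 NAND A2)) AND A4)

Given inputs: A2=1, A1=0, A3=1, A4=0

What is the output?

Substituting: (((NOT 1 XNOR 1) XNOR (NOT 0 NAND 1)) AND 0)
= 0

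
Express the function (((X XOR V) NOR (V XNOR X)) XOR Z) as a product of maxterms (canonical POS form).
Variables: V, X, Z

ΠM(0, 2, 4, 6) = (V OR X OR Z) AND (V OR NOT X OR Z) AND (NOT V OR X OR Z) AND (NOT V OR NOT X OR Z)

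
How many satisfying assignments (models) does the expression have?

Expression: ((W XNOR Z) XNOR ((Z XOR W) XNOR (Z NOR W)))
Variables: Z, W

Satisfying assignments: (0,1), (1,0), (1,1)
Count: 3 out of 4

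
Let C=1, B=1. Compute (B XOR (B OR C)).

Substituting: (1 XOR (1 OR 1))
= 0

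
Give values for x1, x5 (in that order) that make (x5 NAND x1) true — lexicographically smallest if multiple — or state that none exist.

x1=0, x5=0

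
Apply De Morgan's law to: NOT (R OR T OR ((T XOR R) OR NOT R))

NOT R AND NOT T AND NOT ((T XOR R) OR NOT R)
De Morgan's: NOT(OR of terms) = AND of negations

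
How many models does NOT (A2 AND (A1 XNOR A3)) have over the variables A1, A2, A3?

Satisfying assignments: (0,0,0), (0,0,1), (0,1,1), (1,0,0), (1,0,1), (1,1,0)
Count: 6 out of 8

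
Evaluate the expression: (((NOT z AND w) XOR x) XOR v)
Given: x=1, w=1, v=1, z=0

Substituting: (((NOT 0 AND 1) XOR 1) XOR 1)
= 1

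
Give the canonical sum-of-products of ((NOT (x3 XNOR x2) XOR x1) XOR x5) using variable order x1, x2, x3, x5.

Σm(1, 2, 4, 7, 8, 11, 13, 14) = (NOT x1 AND NOT x2 AND NOT x3 AND x5) OR (NOT x1 AND NOT x2 AND x3 AND NOT x5) OR (NOT x1 AND x2 AND NOT x3 AND NOT x5) OR (NOT x1 AND x2 AND x3 AND x5) OR (x1 AND NOT x2 AND NOT x3 AND NOT x5) OR (x1 AND NOT x2 AND x3 AND x5) OR (x1 AND x2 AND NOT x3 AND x5) OR (x1 AND x2 AND x3 AND NOT x5)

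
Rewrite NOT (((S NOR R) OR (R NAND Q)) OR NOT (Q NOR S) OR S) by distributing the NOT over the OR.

NOT ((S NOR R) OR (R NAND Q)) AND (Q NOR S) AND NOT S
De Morgan's: NOT(OR of terms) = AND of negations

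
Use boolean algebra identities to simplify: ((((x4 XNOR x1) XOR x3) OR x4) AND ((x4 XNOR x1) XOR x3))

By absorption (E AND (E OR v) = E):
= ((x4 XNOR x1) XOR x3)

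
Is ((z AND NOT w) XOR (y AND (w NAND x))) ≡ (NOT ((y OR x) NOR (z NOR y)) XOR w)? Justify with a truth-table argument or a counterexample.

No. Counterexample: with y=0, x=0, w=0, z=0, Expression 1 = 0 but Expression 2 = 1.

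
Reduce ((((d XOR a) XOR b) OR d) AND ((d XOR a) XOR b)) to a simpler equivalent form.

By absorption (E AND (E OR v) = E):
= ((d XOR a) XOR b)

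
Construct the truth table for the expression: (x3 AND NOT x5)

x3 | x5 | Output
----------------
0 | 0 | 0
0 | 1 | 0
1 | 0 | 1
1 | 1 | 0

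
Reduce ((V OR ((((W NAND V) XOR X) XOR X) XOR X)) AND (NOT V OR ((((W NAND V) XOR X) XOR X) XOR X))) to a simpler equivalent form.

By distribution ((E OR v) AND (E OR NOT v) = E) then XOR self-cancellation ((E XOR v) XOR v = E):
= ((W NAND V) XOR X)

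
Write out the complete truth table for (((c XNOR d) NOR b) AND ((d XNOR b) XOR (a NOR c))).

d | a | b | c | Output
----------------------
0 | 0 | 0 | 0 | 0
0 | 0 | 0 | 1 | 1
0 | 0 | 1 | 0 | 0
0 | 0 | 1 | 1 | 0
0 | 1 | 0 | 0 | 0
0 | 1 | 0 | 1 | 1
0 | 1 | 1 | 0 | 0
0 | 1 | 1 | 1 | 0
1 | 0 | 0 | 0 | 1
1 | 0 | 0 | 1 | 0
1 | 0 | 1 | 0 | 0
1 | 0 | 1 | 1 | 0
1 | 1 | 0 | 0 | 0
1 | 1 | 0 | 1 | 0
1 | 1 | 1 | 0 | 0
1 | 1 | 1 | 1 | 0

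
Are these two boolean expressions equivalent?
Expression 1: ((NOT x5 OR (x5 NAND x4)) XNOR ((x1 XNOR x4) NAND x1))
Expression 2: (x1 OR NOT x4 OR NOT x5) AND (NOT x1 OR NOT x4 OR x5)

Yes, they are equivalent — the two output columns agree on all 8 assignments:
x1 | x4 | x5 | Expression 1 | Expression 2
------------------------------------------
0 | 0 | 0 | 1 | 1
0 | 0 | 1 | 1 | 1
0 | 1 | 0 | 1 | 1
0 | 1 | 1 | 0 | 0
1 | 0 | 0 | 1 | 1
1 | 0 | 1 | 1 | 1
1 | 1 | 0 | 0 | 0
1 | 1 | 1 | 1 | 1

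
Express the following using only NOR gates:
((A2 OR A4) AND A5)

((((A2 NOR A4) NOR (A2 NOR A4)) NOR ((A2 NOR A4) NOR (A2 NOR A4))) NOR (A5 NOR A5))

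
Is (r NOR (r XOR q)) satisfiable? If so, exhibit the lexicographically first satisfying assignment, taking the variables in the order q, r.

q=0, r=0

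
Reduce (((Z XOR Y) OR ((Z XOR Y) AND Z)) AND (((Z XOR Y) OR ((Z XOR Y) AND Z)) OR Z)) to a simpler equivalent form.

By absorption (E AND (E OR v) = E) then absorption (E OR (E AND v) = E):
= (Z XOR Y)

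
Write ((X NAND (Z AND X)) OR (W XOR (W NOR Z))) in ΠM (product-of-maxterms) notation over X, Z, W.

ΠM(6) = (NOT X OR NOT Z OR W)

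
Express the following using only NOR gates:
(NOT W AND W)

(((W NOR W) NOR (W NOR W)) NOR (W NOR W))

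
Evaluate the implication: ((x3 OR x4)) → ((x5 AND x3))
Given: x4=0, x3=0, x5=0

Antecedent ((x3 OR x4)) = 0; consequent ((x5 AND x3)) = 0.
0 → 0 = 1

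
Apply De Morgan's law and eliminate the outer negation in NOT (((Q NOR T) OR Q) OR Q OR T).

NOT ((Q NOR T) OR Q) AND NOT Q AND NOT T
De Morgan's: NOT(OR of terms) = AND of negations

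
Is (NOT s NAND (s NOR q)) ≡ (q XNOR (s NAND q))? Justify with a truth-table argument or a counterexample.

No. Counterexample: with q=0, s=1, Expression 1 = 1 but Expression 2 = 0.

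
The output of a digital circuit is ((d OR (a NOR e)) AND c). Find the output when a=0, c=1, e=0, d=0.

Substituting: ((0 OR (0 NOR 0)) AND 1)
= 1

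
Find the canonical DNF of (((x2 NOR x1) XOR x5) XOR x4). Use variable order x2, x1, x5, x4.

(NOT x2 AND NOT x1 AND NOT x5 AND NOT x4) OR (NOT x2 AND NOT x1 AND x5 AND x4) OR (NOT x2 AND x1 AND NOT x5 AND x4) OR (NOT x2 AND x1 AND x5 AND NOT x4) OR (x2 AND NOT x1 AND NOT x5 AND x4) OR (x2 AND NOT x1 AND x5 AND NOT x4) OR (x2 AND x1 AND NOT x5 AND x4) OR (x2 AND x1 AND x5 AND NOT x4)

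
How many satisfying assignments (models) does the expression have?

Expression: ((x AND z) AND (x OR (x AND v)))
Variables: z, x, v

Satisfying assignments: (1,1,0), (1,1,1)
Count: 2 out of 8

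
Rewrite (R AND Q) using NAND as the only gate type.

((R NAND Q) NAND (R NAND Q))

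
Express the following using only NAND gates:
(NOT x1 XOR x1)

(((x1 NAND x1) NAND ((x1 NAND x1) NAND x1)) NAND (x1 NAND ((x1 NAND x1) NAND x1)))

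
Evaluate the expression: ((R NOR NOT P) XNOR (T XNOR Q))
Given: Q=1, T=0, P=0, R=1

Substituting: ((1 NOR NOT 0) XNOR (0 XNOR 1))
= 1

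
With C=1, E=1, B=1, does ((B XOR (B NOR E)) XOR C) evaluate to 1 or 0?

Substituting: ((1 XOR (1 NOR 1)) XOR 1)
= 0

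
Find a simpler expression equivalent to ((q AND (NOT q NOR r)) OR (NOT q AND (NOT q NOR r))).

By distribution ((E AND v) OR (E AND NOT v) = E):
= (NOT q NOR r)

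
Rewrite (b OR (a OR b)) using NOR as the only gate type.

((b NOR ((a NOR b) NOR (a NOR b))) NOR (b NOR ((a NOR b) NOR (a NOR b))))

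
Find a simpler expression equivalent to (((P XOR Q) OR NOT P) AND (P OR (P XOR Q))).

By distribution ((E OR v) AND (E OR NOT v) = E):
= (P XOR Q)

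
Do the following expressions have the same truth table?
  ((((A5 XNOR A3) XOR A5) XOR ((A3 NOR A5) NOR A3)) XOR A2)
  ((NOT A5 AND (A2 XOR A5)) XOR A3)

No. Counterexample: with A5=0, A2=0, A3=0, Expression 1 = 1 but Expression 2 = 0.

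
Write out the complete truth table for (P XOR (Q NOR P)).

P | Q | Output
--------------
0 | 0 | 1
0 | 1 | 0
1 | 0 | 1
1 | 1 | 1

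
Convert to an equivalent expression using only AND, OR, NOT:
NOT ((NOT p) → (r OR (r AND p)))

(NOT p) AND NOT (r OR (r AND p))
(Negated implication: NOT(A → B) = A AND NOT B)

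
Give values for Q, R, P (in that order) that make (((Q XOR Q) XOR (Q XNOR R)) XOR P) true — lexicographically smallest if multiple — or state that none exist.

Q=0, R=0, P=0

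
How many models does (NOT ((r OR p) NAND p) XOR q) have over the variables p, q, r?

Satisfying assignments: (0,1,0), (0,1,1), (1,0,0), (1,0,1)
Count: 4 out of 8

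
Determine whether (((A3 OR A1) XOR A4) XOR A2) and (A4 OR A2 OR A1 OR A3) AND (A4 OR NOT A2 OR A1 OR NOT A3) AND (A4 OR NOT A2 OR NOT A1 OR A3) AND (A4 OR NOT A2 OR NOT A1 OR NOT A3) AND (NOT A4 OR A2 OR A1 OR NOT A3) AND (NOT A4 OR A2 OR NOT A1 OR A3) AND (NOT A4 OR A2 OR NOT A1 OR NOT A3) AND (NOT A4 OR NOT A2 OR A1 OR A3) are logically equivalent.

Yes, they are equivalent — the two output columns agree on all 16 assignments:
A4 | A2 | A1 | A3 | Expression 1 | Expression 2
-----------------------------------------------
0 | 0 | 0 | 0 | 0 | 0
0 | 0 | 0 | 1 | 1 | 1
0 | 0 | 1 | 0 | 1 | 1
0 | 0 | 1 | 1 | 1 | 1
0 | 1 | 0 | 0 | 1 | 1
0 | 1 | 0 | 1 | 0 | 0
0 | 1 | 1 | 0 | 0 | 0
0 | 1 | 1 | 1 | 0 | 0
1 | 0 | 0 | 0 | 1 | 1
1 | 0 | 0 | 1 | 0 | 0
1 | 0 | 1 | 0 | 0 | 0
1 | 0 | 1 | 1 | 0 | 0
1 | 1 | 0 | 0 | 0 | 0
1 | 1 | 0 | 1 | 1 | 1
1 | 1 | 1 | 0 | 1 | 1
1 | 1 | 1 | 1 | 1 | 1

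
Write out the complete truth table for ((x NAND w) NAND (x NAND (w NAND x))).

w | x | Output
--------------
0 | 0 | 0
0 | 1 | 1
1 | 0 | 0
1 | 1 | 1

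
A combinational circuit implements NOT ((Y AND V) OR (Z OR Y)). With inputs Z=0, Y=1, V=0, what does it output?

Substituting: NOT ((1 AND 0) OR (0 OR 1))
= 0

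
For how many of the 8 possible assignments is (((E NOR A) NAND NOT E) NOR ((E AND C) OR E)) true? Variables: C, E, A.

Satisfying assignments: (0,0,0), (1,0,0)
Count: 2 out of 8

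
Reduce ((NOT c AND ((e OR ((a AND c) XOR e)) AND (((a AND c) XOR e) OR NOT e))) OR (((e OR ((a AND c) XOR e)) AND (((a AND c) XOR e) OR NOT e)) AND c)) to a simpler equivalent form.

By distribution ((E AND v) OR (E AND NOT v) = E) then distribution ((E OR v) AND (E OR NOT v) = E):
= ((a AND c) XOR e)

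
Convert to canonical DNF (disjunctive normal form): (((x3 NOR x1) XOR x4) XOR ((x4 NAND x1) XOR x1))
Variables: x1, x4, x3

(NOT x1 AND NOT x4 AND x3) OR (NOT x1 AND x4 AND NOT x3)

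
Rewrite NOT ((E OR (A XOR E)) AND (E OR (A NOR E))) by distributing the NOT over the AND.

NOT (E OR (A XOR E)) OR NOT (E OR (A NOR E))
De Morgan's: NOT(AND of terms) = OR of negations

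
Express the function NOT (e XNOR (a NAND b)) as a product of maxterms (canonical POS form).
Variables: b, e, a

ΠM(2, 3, 5, 6) = (b OR NOT e OR a) AND (b OR NOT e OR NOT a) AND (NOT b OR e OR NOT a) AND (NOT b OR NOT e OR a)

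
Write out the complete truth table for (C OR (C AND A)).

C | A | Output
--------------
0 | 0 | 0
0 | 1 | 0
1 | 0 | 1
1 | 1 | 1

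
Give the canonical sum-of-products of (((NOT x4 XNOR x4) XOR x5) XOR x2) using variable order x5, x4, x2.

Σm(1, 3, 4, 6) = (NOT x5 AND NOT x4 AND x2) OR (NOT x5 AND x4 AND x2) OR (x5 AND NOT x4 AND NOT x2) OR (x5 AND x4 AND NOT x2)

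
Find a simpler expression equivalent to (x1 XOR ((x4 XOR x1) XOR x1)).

By XOR self-cancellation ((E XOR v) XOR v = E):
= (x4 XOR x1)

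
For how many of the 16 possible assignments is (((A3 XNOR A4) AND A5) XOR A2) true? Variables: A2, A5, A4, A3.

Satisfying assignments: (0,1,0,0), (0,1,1,1), (1,0,0,0), (1,0,0,1), (1,0,1,0), (1,0,1,1), (1,1,0,1), (1,1,1,0)
Count: 8 out of 16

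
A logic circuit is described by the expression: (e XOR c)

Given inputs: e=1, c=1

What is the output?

Substituting: (1 XOR 1)
= 0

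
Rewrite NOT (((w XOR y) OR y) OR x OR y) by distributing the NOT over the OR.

NOT ((w XOR y) OR y) AND NOT x AND NOT y
De Morgan's: NOT(OR of terms) = AND of negations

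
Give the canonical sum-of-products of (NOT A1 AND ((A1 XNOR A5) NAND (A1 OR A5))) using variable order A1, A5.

Σm(0, 1) = (NOT A1 AND NOT A5) OR (NOT A1 AND A5)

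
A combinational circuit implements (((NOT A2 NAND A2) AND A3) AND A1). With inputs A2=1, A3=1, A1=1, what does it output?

Substituting: (((NOT 1 NAND 1) AND 1) AND 1)
= 1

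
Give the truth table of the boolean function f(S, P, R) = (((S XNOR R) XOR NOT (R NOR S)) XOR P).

S | P | R | Output
------------------
0 | 0 | 0 | 1
0 | 0 | 1 | 1
0 | 1 | 0 | 0
0 | 1 | 1 | 0
1 | 0 | 0 | 1
1 | 0 | 1 | 0
1 | 1 | 0 | 0
1 | 1 | 1 | 1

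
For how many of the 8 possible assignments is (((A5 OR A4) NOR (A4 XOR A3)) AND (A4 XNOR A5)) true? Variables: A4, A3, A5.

Satisfying assignments: (0,0,0)
Count: 1 out of 8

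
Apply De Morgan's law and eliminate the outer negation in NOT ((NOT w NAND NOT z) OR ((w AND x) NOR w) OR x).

NOT (NOT w NAND NOT z) AND NOT ((w AND x) NOR w) AND NOT x
De Morgan's: NOT(OR of terms) = AND of negations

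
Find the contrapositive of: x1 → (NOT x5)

Contrapositive: x5 → NOT x1
Note: A statement and its contrapositive are logically equivalent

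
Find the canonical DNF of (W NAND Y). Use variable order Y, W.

(NOT Y AND NOT W) OR (NOT Y AND W) OR (Y AND NOT W)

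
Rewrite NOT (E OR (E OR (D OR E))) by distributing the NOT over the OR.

NOT E AND NOT (E OR (D OR E))
De Morgan's: NOT(OR of terms) = AND of negations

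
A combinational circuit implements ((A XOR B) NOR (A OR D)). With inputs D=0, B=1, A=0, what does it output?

Substituting: ((0 XOR 1) NOR (0 OR 0))
= 0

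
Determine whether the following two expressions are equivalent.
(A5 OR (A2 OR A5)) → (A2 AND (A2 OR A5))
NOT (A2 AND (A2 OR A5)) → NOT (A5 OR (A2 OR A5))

Yes, Contrapositive is always equivalent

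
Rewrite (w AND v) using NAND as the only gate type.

((w NAND v) NAND (w NAND v))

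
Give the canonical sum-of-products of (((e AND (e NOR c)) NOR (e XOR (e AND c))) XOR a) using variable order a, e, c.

Σm(0, 1, 3, 6) = (NOT a AND NOT e AND NOT c) OR (NOT a AND NOT e AND c) OR (NOT a AND e AND c) OR (a AND e AND NOT c)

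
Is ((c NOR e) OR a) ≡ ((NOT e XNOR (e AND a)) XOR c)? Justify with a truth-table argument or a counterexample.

No. Counterexample: with e=0, c=0, a=0, Expression 1 = 1 but Expression 2 = 0.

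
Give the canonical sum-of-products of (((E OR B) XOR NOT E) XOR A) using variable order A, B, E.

Σm(0, 1, 3, 6) = (NOT A AND NOT B AND NOT E) OR (NOT A AND NOT B AND E) OR (NOT A AND B AND E) OR (A AND B AND NOT E)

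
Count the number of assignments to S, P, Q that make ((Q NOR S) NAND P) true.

Satisfying assignments: (0,0,0), (0,0,1), (0,1,1), (1,0,0), (1,0,1), (1,1,0), (1,1,1)
Count: 7 out of 8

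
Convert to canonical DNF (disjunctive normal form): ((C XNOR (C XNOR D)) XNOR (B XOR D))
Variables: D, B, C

(NOT D AND NOT B AND NOT C) OR (NOT D AND NOT B AND C) OR (D AND NOT B AND NOT C) OR (D AND NOT B AND C)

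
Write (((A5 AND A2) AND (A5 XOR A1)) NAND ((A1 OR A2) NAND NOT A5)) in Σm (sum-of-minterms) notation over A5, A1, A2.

Σm(0, 1, 2, 3, 4, 6, 7) = (NOT A5 AND NOT A1 AND NOT A2) OR (NOT A5 AND NOT A1 AND A2) OR (NOT A5 AND A1 AND NOT A2) OR (NOT A5 AND A1 AND A2) OR (A5 AND NOT A1 AND NOT A2) OR (A5 AND A1 AND NOT A2) OR (A5 AND A1 AND A2)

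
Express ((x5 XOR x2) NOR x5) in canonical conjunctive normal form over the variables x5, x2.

(x5 OR NOT x2) AND (NOT x5 OR x2) AND (NOT x5 OR NOT x2)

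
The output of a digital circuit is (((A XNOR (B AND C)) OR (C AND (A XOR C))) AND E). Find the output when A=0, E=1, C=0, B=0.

Substituting: (((0 XNOR (0 AND 0)) OR (0 AND (0 XOR 0))) AND 1)
= 1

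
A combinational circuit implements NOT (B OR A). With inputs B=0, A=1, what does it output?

Substituting: NOT (0 OR 1)
= 0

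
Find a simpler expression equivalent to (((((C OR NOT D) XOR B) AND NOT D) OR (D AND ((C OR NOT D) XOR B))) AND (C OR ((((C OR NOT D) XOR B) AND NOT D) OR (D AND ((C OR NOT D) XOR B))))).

By absorption (E AND (E OR v) = E) then distribution ((E AND v) OR (E AND NOT v) = E):
= ((C OR NOT D) XOR B)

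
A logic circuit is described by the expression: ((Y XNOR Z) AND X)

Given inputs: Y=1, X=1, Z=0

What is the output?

Substituting: ((1 XNOR 0) AND 1)
= 0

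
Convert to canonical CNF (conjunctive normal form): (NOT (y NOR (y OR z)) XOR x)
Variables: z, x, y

(z OR x OR y) AND (z OR NOT x OR NOT y) AND (NOT z OR NOT x OR y) AND (NOT z OR NOT x OR NOT y)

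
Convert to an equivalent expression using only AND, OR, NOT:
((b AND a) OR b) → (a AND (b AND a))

NOT ((b AND a) OR b) OR (a AND (b AND a))
(Implication elimination: A → B = NOT A OR B)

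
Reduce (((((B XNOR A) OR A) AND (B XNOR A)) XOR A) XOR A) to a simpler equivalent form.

By XOR self-cancellation ((E XOR v) XOR v = E) then absorption (E AND (E OR v) = E):
= (B XNOR A)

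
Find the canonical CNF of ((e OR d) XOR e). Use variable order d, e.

(d OR e) AND (d OR NOT e) AND (NOT d OR NOT e)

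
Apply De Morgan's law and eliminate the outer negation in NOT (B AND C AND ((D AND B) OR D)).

NOT B OR NOT C OR NOT ((D AND B) OR D)
De Morgan's: NOT(AND of terms) = OR of negations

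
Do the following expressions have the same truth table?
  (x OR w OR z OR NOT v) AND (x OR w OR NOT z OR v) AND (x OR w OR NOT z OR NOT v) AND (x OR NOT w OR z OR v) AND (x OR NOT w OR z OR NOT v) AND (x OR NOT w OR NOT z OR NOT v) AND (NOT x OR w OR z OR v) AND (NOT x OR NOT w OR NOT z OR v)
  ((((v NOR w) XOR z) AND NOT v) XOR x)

Yes, they are equivalent — the two output columns agree on all 16 assignments:
x | w | z | v | Expression 1 | Expression 2
-------------------------------------------
0 | 0 | 0 | 0 | 1 | 1
0 | 0 | 0 | 1 | 0 | 0
0 | 0 | 1 | 0 | 0 | 0
0 | 0 | 1 | 1 | 0 | 0
0 | 1 | 0 | 0 | 0 | 0
0 | 1 | 0 | 1 | 0 | 0
0 | 1 | 1 | 0 | 1 | 1
0 | 1 | 1 | 1 | 0 | 0
1 | 0 | 0 | 0 | 0 | 0
1 | 0 | 0 | 1 | 1 | 1
1 | 0 | 1 | 0 | 1 | 1
1 | 0 | 1 | 1 | 1 | 1
1 | 1 | 0 | 0 | 1 | 1
1 | 1 | 0 | 1 | 1 | 1
1 | 1 | 1 | 0 | 0 | 0
1 | 1 | 1 | 1 | 1 | 1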